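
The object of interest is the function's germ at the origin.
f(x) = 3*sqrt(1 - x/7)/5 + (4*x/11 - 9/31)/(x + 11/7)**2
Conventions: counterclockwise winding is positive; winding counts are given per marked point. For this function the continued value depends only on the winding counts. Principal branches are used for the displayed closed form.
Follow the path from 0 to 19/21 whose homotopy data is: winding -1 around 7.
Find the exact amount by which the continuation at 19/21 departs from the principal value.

Continued minus principal equals -(16/35)*sqrt(6).

The rational part is single-valued and drops out of the difference; each branch term changes only by its own monodromy.
(3/5)*sqrt(1 - x/(7)): winding -1 is odd, the square root flips sign, contributing -2*(3/5)*sqrt(1 - (19/21)/(7)) = -2*(3/5)*sqrt(128/147) = -(16/35)*sqrt(6).
Summing the contributions at x = 19/21 gives -(16/35)*sqrt(6).


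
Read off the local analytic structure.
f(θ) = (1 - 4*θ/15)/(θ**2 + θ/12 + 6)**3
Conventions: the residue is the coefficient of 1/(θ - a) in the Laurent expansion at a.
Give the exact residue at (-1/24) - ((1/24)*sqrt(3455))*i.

The residue is ((7547904/206212106875)*sqrt(3455))*i.

The factor θ**2 + θ/12 + 6 splits as (θ - a)(θ - a') with a = (-1/24) - ((1/24)*sqrt(3455))*i, a' = (-1/24) + ((1/24)*sqrt(3455))*i. At the order-3 pole a set g(θ) = (θ - a)^3*f(θ) = [1 - 4*θ/15] / (θ - a')^3.
Order-3 pole: residue = g''(a)/2; g''((-1/24) - ((1/24)*sqrt(3455))*i) = ((15095808/206212106875)*sqrt(3455))*i, so the residue is ((7547904/206212106875)*sqrt(3455))*i.


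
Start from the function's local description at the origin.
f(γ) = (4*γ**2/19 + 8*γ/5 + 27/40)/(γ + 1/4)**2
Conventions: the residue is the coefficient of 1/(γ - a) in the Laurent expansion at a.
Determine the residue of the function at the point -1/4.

At the order-2 pole -1/4 set g(γ) = (γ - (-1/4))^2*f(γ) = 4*γ**2/19 + 8*γ/5 + 27/40.
Order-2 pole: residue = g'(a); g'(-1/4) = 142/95, so the residue is 142/95.

The residue is 142/95.


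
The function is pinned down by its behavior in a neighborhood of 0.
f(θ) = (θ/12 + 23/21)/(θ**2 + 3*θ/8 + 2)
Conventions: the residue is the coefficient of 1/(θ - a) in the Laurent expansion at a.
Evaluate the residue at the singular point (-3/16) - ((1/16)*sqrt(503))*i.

The residue is (1/24) + ((1451/84504)*sqrt(503))*i.

The factor θ**2 + 3*θ/8 + 2 splits as (θ - a)(θ - a') with a = (-3/16) - ((1/16)*sqrt(503))*i, a' = (-3/16) + ((1/16)*sqrt(503))*i. At the order-1 pole a set g(θ) = (θ - a)*f(θ) = [θ/12 + 23/21] / (θ - a').
Simple pole: residue = g(a) at a = (-3/16) - ((1/16)*sqrt(503))*i, which is (1/24) + ((1451/84504)*sqrt(503))*i.


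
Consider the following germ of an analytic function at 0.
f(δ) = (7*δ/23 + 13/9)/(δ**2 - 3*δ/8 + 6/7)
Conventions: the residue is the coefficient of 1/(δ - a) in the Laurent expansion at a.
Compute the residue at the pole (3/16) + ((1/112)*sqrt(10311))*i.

The residue is (7/46) - ((4973/609822)*sqrt(10311))*i.

The factor δ**2 - 3*δ/8 + 6/7 splits as (δ - a)(δ - a') with a = (3/16) + ((1/112)*sqrt(10311))*i, a' = (3/16) - ((1/112)*sqrt(10311))*i. At the order-1 pole a set g(δ) = (δ - a)*f(δ) = [7*δ/23 + 13/9] / (δ - a').
Simple pole: residue = g(a) at a = (3/16) + ((1/112)*sqrt(10311))*i, which is (7/46) - ((4973/609822)*sqrt(10311))*i.


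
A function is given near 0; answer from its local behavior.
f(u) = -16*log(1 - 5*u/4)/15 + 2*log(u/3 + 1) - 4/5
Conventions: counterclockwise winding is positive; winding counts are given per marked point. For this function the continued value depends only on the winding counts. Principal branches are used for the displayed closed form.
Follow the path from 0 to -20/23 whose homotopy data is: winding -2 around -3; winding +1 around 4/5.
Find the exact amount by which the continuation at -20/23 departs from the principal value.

The rational part is single-valued and drops out of the difference; each branch term changes only by its own monodromy.
(2)*log(1 - u/(-3)): each positive loop around -3 adds 2*pi*i to the log, so winding -2 contributes (2)*(-2)*2*pi*i = -(8)*pi*i.
(-16/15)*log(1 - u/(4/5)): each positive loop around 4/5 adds 2*pi*i to the log, so winding +1 contributes (-16/15)*(1)*2*pi*i = -(32/15)*pi*i.
Summing the contributions at u = -20/23 gives -(152/15)*pi*i.

Continued minus principal equals -(152/15)*pi*i.


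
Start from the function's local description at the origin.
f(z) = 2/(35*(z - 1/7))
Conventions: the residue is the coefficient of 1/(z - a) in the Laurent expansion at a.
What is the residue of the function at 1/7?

At the order-1 pole 1/7 set g(z) = (z - (1/7))*f(z) = 2/35.
Simple pole: residue = g(a) at a = 1/7, which is 2/35.

The residue is 2/35.


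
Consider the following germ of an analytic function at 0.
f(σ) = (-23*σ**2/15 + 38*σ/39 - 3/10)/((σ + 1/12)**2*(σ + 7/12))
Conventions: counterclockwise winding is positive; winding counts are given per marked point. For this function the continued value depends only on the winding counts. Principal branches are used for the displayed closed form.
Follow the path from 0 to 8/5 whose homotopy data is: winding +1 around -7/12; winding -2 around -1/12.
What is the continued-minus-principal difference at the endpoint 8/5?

Continued minus principal equals 0.

The function is rational, hence single-valued: continuing it around any pole returns the same value, so the difference is 0.


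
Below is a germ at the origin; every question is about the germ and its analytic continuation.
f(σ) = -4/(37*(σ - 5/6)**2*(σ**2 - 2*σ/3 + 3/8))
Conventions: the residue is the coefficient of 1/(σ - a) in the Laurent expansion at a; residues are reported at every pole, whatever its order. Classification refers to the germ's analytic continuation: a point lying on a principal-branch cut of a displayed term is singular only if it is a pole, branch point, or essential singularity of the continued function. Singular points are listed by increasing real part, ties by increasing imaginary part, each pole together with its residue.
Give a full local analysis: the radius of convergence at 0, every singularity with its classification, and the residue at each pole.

Denominator factor (σ**2 - 2*σ/3 + 3/8): discriminant -19/18, complex-conjugate roots (1/3) + ((1/12)*sqrt(38))*i and (1/3) - ((1/12)*sqrt(38))*i; poles of order 1, moduli (1/4)*sqrt(6) and (1/4)*sqrt(6).
Denominator factor (σ - 5/6)^2: pole of order 2 at 5/6, modulus 5/6.
The radius of convergence is the smallest modulus among the singular points: (1/4)*sqrt(6).
The factor σ**2 - 2*σ/3 + 3/8 splits as (σ - a)(σ - a') with a = (1/3) - ((1/12)*sqrt(38))*i, a' = (1/3) + ((1/12)*sqrt(38))*i. At the order-1 pole a set g(σ) = (σ - a)*f(σ) = [-4/(37*(σ - 5/6)**2)] / (σ - a').
Simple pole: residue = g(a) at a = (1/3) - ((1/12)*sqrt(38))*i, which is (-10368/50653) + ((864/962407)*sqrt(38))*i.
The factor σ**2 - 2*σ/3 + 3/8 splits as (σ - a)(σ - a') with a = (1/3) + ((1/12)*sqrt(38))*i, a' = (1/3) - ((1/12)*sqrt(38))*i. At the order-1 pole a set g(σ) = (σ - a)*f(σ) = [-4/(37*(σ - 5/6)**2)] / (σ - a').
Simple pole: residue = g(a) at a = (1/3) + ((1/12)*sqrt(38))*i, which is (-10368/50653) - ((864/962407)*sqrt(38))*i.
At the order-2 pole 5/6 set g(σ) = (σ - (5/6))^2*f(σ) = -4/(37*(σ**2 - 2*σ/3 + 3/8)).
Order-2 pole: residue = g'(a); g'(5/6) = 20736/50653, so the residue is 20736/50653.
List the singular points by increasing real part (a conjugate pair: the negative imaginary part first).

Radius of convergence at 0: (1/4)*sqrt(6).
At (1/3) - ((1/12)*sqrt(38))*i: a pole of order 1; residue (-10368/50653) + ((864/962407)*sqrt(38))*i.
At (1/3) + ((1/12)*sqrt(38))*i: a pole of order 1; residue (-10368/50653) - ((864/962407)*sqrt(38))*i.
At 5/6: a pole of order 2; residue 20736/50653.


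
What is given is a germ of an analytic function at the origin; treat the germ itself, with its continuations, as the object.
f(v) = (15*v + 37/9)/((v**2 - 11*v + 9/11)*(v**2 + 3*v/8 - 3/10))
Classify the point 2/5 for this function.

The point is a regular point.

Denominator factors: v**2 - 11*v + 9/11 = -941/275 at v = 2/5; v**2 + 3*v/8 - 3/10 = 1/100 at v = 2/5 — none vanishes.
So the germ continues analytically to 2/5.


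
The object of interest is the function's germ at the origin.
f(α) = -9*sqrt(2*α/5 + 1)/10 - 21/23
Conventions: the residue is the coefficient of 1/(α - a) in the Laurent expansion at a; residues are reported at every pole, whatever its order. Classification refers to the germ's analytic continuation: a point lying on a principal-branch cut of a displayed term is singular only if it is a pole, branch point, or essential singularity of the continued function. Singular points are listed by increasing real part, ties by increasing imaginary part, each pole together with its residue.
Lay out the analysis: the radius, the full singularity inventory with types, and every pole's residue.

Radius of convergence at 0: 5/2.
At -5/2: an algebraic (square-root) branch point.

Branch term (-9/10)*sqrt(1 - α/(-5/2)): its argument vanishes at α = -5/2, a square-root branch point, modulus 5/2.
The radius of convergence is the smallest modulus among the singular points: 5/2.


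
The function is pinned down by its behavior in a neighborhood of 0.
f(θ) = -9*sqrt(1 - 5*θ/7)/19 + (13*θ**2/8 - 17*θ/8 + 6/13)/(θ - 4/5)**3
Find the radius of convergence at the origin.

The radius of convergence is 4/5.

Denominator factor (θ - 4/5)^3: pole of order 3 at 4/5, modulus 4/5.
Branch term (-9/19)*sqrt(1 - θ/(7/5)): its argument vanishes at θ = 7/5, a square-root branch point, modulus 7/5.
The radius of convergence is the smallest modulus among the singular points: 4/5.


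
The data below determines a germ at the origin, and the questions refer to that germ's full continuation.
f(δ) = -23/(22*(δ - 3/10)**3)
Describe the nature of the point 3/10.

The point is a pole of order 3.

The denominator factor δ - 3/10 vanishes at 3/10 and appears to the power 3; the numerator there equals -23/22, nonzero, and no other factor vanishes.
Hence a pole whose order is the multiplicity, 3.


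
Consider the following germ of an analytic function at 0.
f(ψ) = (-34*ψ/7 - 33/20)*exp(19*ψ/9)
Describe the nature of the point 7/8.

There is no denominator, hence no pole anywhere.
The factor exp(19*ψ/9) is entire.
So the germ continues analytically to 7/8.

The point is a regular point.


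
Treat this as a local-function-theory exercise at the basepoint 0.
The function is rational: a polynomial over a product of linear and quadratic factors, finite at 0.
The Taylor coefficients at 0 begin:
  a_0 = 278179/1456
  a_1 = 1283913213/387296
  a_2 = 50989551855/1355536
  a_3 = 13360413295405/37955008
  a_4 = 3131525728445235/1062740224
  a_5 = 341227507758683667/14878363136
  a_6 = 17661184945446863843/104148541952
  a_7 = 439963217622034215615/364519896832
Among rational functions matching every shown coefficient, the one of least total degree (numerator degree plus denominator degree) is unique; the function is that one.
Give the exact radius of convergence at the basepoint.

The radius of convergence is 2/11.

No rational of total degree below 5 reproduces all 8 coefficients; solving the [1/4] Pade equations on them gives f(σ) = (19/26 - 10*σ/19)/((σ - 7/11)*(σ - 2/11)**3), whose expansion matches every shown term.
Denominator factor (σ - 7/11): pole of order 1 at 7/11, modulus 7/11.
Denominator factor (σ - 2/11)^3: pole of order 3 at 2/11, modulus 2/11.
The radius of convergence is the smallest modulus among the singular points: 2/11.


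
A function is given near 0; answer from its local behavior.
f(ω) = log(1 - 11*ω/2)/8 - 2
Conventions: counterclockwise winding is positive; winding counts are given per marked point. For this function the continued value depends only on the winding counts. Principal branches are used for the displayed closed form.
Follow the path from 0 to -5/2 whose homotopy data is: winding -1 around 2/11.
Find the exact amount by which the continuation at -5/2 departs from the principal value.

Continued minus principal equals -(1/4)*pi*i.

The rational part is single-valued and drops out of the difference; each branch term changes only by its own monodromy.
(1/8)*log(1 - ω/(2/11)): each positive loop around 2/11 adds 2*pi*i to the log, so winding -1 contributes (1/8)*(-1)*2*pi*i = -(1/4)*pi*i.
Summing the contributions at ω = -5/2 gives -(1/4)*pi*i.


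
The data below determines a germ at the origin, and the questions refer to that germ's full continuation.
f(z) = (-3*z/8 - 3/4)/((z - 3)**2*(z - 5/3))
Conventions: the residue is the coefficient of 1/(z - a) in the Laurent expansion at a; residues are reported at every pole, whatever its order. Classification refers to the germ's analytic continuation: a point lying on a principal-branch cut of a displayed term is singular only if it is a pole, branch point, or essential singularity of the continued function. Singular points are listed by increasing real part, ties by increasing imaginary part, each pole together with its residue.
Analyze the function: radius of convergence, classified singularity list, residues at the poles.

Radius of convergence at 0: 5/3.
At 5/3: a pole of order 1; residue -99/128.
At 3: a pole of order 2; residue 99/128.

Denominator factor (z - 3)^2: pole of order 2 at 3, modulus 3.
Denominator factor (z - 5/3): pole of order 1 at 5/3, modulus 5/3.
The radius of convergence is the smallest modulus among the singular points: 5/3.
At the order-1 pole 5/3 set g(z) = (z - (5/3))*f(z) = (-3*z/8 - 3/4)/(z - 3)**2.
Simple pole: residue = g(a) at a = 5/3, which is -99/128.
At the order-2 pole 3 set g(z) = (z - (3))^2*f(z) = (-3*z/8 - 3/4)/(z - 5/3).
Order-2 pole: residue = g'(a); g'(3) = 99/128, so the residue is 99/128.
List the singular points by increasing real part (a conjugate pair: the negative imaginary part first).


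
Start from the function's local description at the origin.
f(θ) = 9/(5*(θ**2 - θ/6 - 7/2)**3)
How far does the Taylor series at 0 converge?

The radius of convergence is -1/12 + (1/12)*sqrt(505).

Denominator factor (θ**2 - θ/6 - 7/2)^3: discriminant 505/36, real irrational roots 1/12 + (1/12)*sqrt(505) and 1/12 - (1/12)*sqrt(505); poles of order 3, moduli 1/12 + (1/12)*sqrt(505) and -1/12 + (1/12)*sqrt(505).
The radius of convergence is the smallest modulus among the singular points: -1/12 + (1/12)*sqrt(505).


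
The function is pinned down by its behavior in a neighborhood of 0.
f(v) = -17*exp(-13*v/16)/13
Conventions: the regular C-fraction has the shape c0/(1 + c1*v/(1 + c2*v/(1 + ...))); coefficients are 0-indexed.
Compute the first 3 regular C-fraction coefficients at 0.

Taylor coefficients (expand at 0): a_0 = -17/13, a_1 = 17/16, a_2 = -221/512.
c0 = a_0 = -17/13. Peel one level at a time: if S = 1 + c*v/S' with S'(0) = 1, then c is the v-coefficient of S and S' = c*v/(S - 1).
S_1 = c0/f = 1 + (13/16)*v + (169/512)*v^2 + ...; c1 = 13/16.
S_2 = c1*v/(S_1 - 1) = 1 + (-13/32)*v + ...; c2 = -13/32.

The regular C-fraction coefficients are [-17/13, 13/16, -13/32].


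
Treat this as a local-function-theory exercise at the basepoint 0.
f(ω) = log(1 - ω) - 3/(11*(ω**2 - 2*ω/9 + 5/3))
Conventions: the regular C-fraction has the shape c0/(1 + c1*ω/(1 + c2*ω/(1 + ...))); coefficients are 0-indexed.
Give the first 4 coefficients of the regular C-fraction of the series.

The regular C-fraction coefficients are [-9/55, -281/45, 29581/5058, 409587/16624522].

Taylor coefficients (expand at 0): a_0 = -9/55, a_1 = -281/275, a_2 = -1113/2750, a_3 = -6343/20625.
c0 = a_0 = -9/55. Peel one level at a time: if S = 1 + c*ω/S' with S'(0) = 1, then c is the ω-coefficient of S and S' = c*ω/(S - 1).
S_1 = c0/f = 1 + (-281/45)*ω + (29581/810)*ω^2 + ...; c1 = -281/45.
S_2 = c1*ω/(S_1 - 1) = 1 + (29581/5058)*ω + (-136529/947532)*ω^2 + ...; c2 = 29581/5058.
S_3 = c2*ω/(S_2 - 1) = 1 + (409587/16624522)*ω + ...; c3 = 409587/16624522.


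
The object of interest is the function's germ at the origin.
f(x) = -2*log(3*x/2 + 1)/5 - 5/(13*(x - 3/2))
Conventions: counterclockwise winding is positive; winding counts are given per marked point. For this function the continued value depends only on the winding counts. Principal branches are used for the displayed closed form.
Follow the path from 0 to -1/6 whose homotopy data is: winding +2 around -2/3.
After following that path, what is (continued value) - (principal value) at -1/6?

The rational part is single-valued and drops out of the difference; each branch term changes only by its own monodromy.
(-2/5)*log(1 - x/(-2/3)): each positive loop around -2/3 adds 2*pi*i to the log, so winding +2 contributes (-2/5)*(2)*2*pi*i = -(8/5)*pi*i.
Summing the contributions at x = -1/6 gives -(8/5)*pi*i.

Continued minus principal equals -(8/5)*pi*i.


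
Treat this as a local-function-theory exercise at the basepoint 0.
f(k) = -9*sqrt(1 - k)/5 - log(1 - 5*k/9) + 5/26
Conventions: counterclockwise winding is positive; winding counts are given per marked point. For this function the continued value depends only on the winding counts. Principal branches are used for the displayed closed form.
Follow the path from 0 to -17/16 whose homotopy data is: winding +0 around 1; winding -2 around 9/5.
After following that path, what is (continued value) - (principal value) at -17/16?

Continued minus principal equals (4)*pi*i.

The rational part is single-valued and drops out of the difference; each branch term changes only by its own monodromy.
(-9/5)*sqrt(1 - k/(1)): winding +0 is even, the square root returns to the same sheet, contribution 0.
(-1)*log(1 - k/(9/5)): each positive loop around 9/5 adds 2*pi*i to the log, so winding -2 contributes (-1)*(-2)*2*pi*i = (4)*pi*i.
Summing the contributions at k = -17/16 gives (4)*pi*i.


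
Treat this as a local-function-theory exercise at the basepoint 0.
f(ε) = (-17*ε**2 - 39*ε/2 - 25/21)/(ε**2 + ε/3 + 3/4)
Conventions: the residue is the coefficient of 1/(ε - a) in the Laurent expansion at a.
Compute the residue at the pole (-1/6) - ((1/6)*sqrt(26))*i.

The residue is (-83/12) + ((1747/1092)*sqrt(26))*i.

The factor ε**2 + ε/3 + 3/4 splits as (ε - a)(ε - a') with a = (-1/6) - ((1/6)*sqrt(26))*i, a' = (-1/6) + ((1/6)*sqrt(26))*i. At the order-1 pole a set g(ε) = (ε - a)*f(ε) = [-17*ε**2 - 39*ε/2 - 25/21] / (ε - a').
Simple pole: residue = g(a) at a = (-1/6) - ((1/6)*sqrt(26))*i, which is (-83/12) + ((1747/1092)*sqrt(26))*i.


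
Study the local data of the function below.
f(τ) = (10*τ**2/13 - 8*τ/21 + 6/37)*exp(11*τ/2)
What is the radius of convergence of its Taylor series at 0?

The factor exp(11*τ/2) is entire and contributes no finite singular point.
The polynomial part has no poles.
No finite singular points: the Taylor series at 0 converges everywhere.

The radius of convergence is infinite.


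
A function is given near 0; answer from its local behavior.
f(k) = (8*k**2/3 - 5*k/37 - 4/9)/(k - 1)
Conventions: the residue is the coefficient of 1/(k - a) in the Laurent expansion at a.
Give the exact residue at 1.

At the order-1 pole 1 set g(k) = (k - (1))*f(k) = 8*k**2/3 - 5*k/37 - 4/9.
Simple pole: residue = g(a) at a = 1, which is 695/333.

The residue is 695/333.


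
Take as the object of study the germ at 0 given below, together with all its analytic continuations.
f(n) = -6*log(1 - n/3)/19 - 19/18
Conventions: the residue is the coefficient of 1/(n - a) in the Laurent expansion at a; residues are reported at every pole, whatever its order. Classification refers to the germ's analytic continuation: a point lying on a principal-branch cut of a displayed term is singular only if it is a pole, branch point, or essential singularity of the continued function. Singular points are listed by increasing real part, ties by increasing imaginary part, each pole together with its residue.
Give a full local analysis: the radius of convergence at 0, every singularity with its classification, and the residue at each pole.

Radius of convergence at 0: 3.
At 3: a logarithmic branch point.

Branch term (-6/19)*log(1 - n/(3)): its argument vanishes at n = 3, a logarithmic branch point, modulus 3.
The radius of convergence is the smallest modulus among the singular points: 3.


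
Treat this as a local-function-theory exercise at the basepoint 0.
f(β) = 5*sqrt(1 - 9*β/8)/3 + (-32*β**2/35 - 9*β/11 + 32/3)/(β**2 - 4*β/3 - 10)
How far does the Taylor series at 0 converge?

Denominator factor (β**2 - 4*β/3 - 10): discriminant 376/9, real irrational roots 2/3 + (1/3)*sqrt(94) and 2/3 - (1/3)*sqrt(94); poles of order 1, moduli 2/3 + (1/3)*sqrt(94) and -2/3 + (1/3)*sqrt(94).
Branch term (5/3)*sqrt(1 - β/(8/9)): its argument vanishes at β = 8/9, a square-root branch point, modulus 8/9.
The radius of convergence is the smallest modulus among the singular points: 8/9.

The radius of convergence is 8/9.


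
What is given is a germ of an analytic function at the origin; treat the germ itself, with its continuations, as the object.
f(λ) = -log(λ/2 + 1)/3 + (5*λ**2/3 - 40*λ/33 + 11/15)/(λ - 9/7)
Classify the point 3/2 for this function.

Denominator factors: λ - 9/7 = 3/14 at λ = 3/2 — none vanishes.
Branch term log(1 - λ/(-2)): argument at 3/2 is 7/4, nonzero, so 3/2 is not its branch point (a point on a principal cut is still regular for the continued germ).
So the germ continues analytically to 3/2.

The point is a regular point.


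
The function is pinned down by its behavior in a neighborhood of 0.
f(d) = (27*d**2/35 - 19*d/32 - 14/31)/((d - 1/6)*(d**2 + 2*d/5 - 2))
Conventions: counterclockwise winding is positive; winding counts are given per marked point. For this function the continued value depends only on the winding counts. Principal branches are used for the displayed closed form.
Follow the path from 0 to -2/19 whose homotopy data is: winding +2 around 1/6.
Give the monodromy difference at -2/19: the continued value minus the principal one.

The function is rational, hence single-valued: continuing it around any pole returns the same value, so the difference is 0.

Continued minus principal equals 0.


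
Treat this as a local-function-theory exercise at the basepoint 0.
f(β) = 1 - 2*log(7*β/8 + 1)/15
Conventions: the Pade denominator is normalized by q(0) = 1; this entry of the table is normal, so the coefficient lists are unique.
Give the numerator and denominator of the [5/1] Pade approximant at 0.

Taylor coefficients needed (expand at 0): a_0 = 1, a_1 = -7/60, a_2 = 49/960, a_3 = -343/11520, a_4 = 2401/122880, a_5 = -16807/1228800, a_6 = 117649/11796480.
Write the denominator as Q(β) = 1 + q1*β. Requiring Q*f - P = O(β^7) with deg P <= 5 kills the coefficients of β^6..β^6 in Q*f:
  β^6: a_6 + q1*a_5 = 0, i.e. 117649/11796480 + (-16807/1228800)*q1 = 0.
Solving this linear system: q1 = 35/48.
The numerator is Q*f truncated at degree 5: P0 = a_0 = 1; P1 = a_1 + q1*a_0 = 49/80; P2 = a_2 + q1*a_1 = -49/1440; P3 = a_3 + q1*a_2 = 343/46080; P4 = a_4 + q1*a_3 = -2401/1105920; P5 = a_5 + q1*a_4 = 16807/29491200.

The Pade approximant has numerator coefficients [1, 49/80, -49/1440, 343/46080, -2401/1105920, 16807/29491200]; denominator coefficients [1, 35/48].


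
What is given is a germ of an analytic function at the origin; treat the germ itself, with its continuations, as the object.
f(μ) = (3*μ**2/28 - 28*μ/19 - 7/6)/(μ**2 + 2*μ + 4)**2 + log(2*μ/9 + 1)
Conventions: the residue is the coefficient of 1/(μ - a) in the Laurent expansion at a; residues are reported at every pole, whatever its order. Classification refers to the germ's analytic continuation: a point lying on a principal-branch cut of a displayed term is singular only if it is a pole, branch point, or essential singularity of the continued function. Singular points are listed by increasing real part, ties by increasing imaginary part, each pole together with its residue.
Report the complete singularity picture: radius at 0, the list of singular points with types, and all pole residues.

Radius of convergence at 0: 2.
At -9/2: a logarithmic branch point.
At (-1) - (sqrt(3))*i: a pole of order 2; residue ((587/28728)*sqrt(3))*i.
At (-1) + (sqrt(3))*i: a pole of order 2; residue -((587/28728)*sqrt(3))*i.

Denominator factor (μ**2 + 2*μ + 4)^2: discriminant -12, complex-conjugate roots (-1) + (sqrt(3))*i and (-1) - (sqrt(3))*i; poles of order 2, moduli 2 and 2.
Branch term (1)*log(1 - μ/(-9/2)): its argument vanishes at μ = -9/2, a logarithmic branch point, modulus 9/2.
The radius of convergence is the smallest modulus among the singular points: 2.
The branch term is analytic at (-1) - (sqrt(3))*i and contributes nothing to the residue; only the rational part matters.
The factor μ**2 + 2*μ + 4 splits as (μ - a)(μ - a') with a = (-1) - (sqrt(3))*i, a' = (-1) + (sqrt(3))*i. At the order-2 pole a set g(μ) = (μ - a)^2*(rational part) = [3*μ**2/28 - 28*μ/19 - 7/6] / (μ - a')^2.
Order-2 pole: residue = g'(a); g'((-1) - (sqrt(3))*i) = ((587/28728)*sqrt(3))*i, so the residue is ((587/28728)*sqrt(3))*i.
The branch term is analytic at (-1) + (sqrt(3))*i and contributes nothing to the residue; only the rational part matters.
The factor μ**2 + 2*μ + 4 splits as (μ - a)(μ - a') with a = (-1) + (sqrt(3))*i, a' = (-1) - (sqrt(3))*i. At the order-2 pole a set g(μ) = (μ - a)^2*(rational part) = [3*μ**2/28 - 28*μ/19 - 7/6] / (μ - a')^2.
Order-2 pole: residue = g'(a); g'((-1) + (sqrt(3))*i) = -((587/28728)*sqrt(3))*i, so the residue is -((587/28728)*sqrt(3))*i.
List the singular points by increasing real part (a conjugate pair: the negative imaginary part first).


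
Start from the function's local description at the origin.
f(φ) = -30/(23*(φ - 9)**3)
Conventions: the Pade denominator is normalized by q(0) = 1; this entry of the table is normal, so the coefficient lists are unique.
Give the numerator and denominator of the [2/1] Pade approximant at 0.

The Pade approximant has numerator coefficients [10/5589, 40/150903, 10/452709]; denominator coefficients [1, -5/27].

Taylor coefficients needed (expand at 0): a_0 = 10/5589, a_1 = 10/16767, a_2 = 20/150903, a_3 = 100/4074381.
Write the denominator as Q(φ) = 1 + q1*φ. Requiring Q*f - P = O(φ^4) with deg P <= 2 kills the coefficients of φ^3..φ^3 in Q*f:
  φ^3: a_3 + q1*a_2 = 0, i.e. 100/4074381 + (20/150903)*q1 = 0.
Solving this linear system: q1 = -5/27.
The numerator is Q*f truncated at degree 2: P0 = a_0 = 10/5589; P1 = a_1 + q1*a_0 = 40/150903; P2 = a_2 + q1*a_1 = 10/452709.


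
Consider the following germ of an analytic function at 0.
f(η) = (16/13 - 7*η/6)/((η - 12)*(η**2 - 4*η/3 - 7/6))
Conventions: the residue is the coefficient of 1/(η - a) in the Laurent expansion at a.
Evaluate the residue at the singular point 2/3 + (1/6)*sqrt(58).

The factor η**2 - 4*η/3 - 7/6 splits as (η - a)(η - a') with a = 2/3 + (1/6)*sqrt(58), a' = 2/3 - (1/6)*sqrt(58). At the order-1 pole a set g(η) = (η - a)*f(η) = [(16/13 - 7*η/6)/(η - 12)] / (η - a').
Simple pole: residue = g(a) at a = 2/3 + (1/6)*sqrt(58), which is 498/9893 - (1523/1147588)*sqrt(58).

The residue is 498/9893 - (1523/1147588)*sqrt(58).


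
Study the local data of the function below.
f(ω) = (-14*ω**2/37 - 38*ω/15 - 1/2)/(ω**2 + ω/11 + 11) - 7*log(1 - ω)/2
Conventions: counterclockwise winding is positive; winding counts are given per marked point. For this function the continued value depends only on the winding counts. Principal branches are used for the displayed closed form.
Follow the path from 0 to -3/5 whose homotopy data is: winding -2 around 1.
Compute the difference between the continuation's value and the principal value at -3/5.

The rational part is single-valued and drops out of the difference; each branch term changes only by its own monodromy.
(-7/2)*log(1 - ω/(1)): each positive loop around 1 adds 2*pi*i to the log, so winding -2 contributes (-7/2)*(-2)*2*pi*i = (14)*pi*i.
Summing the contributions at ω = -3/5 gives (14)*pi*i.

Continued minus principal equals (14)*pi*i.


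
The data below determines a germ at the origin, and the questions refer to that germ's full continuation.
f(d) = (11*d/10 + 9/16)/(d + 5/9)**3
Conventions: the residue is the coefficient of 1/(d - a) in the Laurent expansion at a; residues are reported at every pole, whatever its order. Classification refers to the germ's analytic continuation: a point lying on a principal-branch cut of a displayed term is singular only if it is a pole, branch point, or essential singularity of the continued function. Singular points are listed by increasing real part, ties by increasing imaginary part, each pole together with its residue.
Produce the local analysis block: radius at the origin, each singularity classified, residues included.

Radius of convergence at 0: 5/9.
At -5/9: a pole of order 3; residue 0.

Denominator factor (d + 5/9)^3: pole of order 3 at -5/9, modulus 5/9.
The radius of convergence is the smallest modulus among the singular points: 5/9.
At the order-3 pole -5/9 set g(d) = (d - (-5/9))^3*f(d) = 11*d/10 + 9/16.
Order-3 pole: residue = g''(a)/2; g''(-5/9) = 0, so the residue is 0.


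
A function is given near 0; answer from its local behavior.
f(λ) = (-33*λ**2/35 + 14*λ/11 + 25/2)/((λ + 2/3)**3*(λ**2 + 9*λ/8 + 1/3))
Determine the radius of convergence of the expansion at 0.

The radius of convergence is (1/3)*sqrt(3).

Denominator factor (λ**2 + 9*λ/8 + 1/3): discriminant -13/192, complex-conjugate roots (-9/16) + ((1/48)*sqrt(39))*i and (-9/16) - ((1/48)*sqrt(39))*i; poles of order 1, moduli (1/3)*sqrt(3) and (1/3)*sqrt(3).
Denominator factor (λ + 2/3)^3: pole of order 3 at -2/3, modulus 2/3.
The radius of convergence is the smallest modulus among the singular points: (1/3)*sqrt(3).


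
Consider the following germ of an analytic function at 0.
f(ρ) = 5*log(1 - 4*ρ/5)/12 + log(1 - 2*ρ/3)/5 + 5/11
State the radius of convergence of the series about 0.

The radius of convergence is 5/4.

Branch term (5/12)*log(1 - ρ/(5/4)): its argument vanishes at ρ = 5/4, a logarithmic branch point, modulus 5/4.
Branch term (1/5)*log(1 - ρ/(3/2)): its argument vanishes at ρ = 3/2, a logarithmic branch point, modulus 3/2.
The radius of convergence is the smallest modulus among the singular points: 5/4.


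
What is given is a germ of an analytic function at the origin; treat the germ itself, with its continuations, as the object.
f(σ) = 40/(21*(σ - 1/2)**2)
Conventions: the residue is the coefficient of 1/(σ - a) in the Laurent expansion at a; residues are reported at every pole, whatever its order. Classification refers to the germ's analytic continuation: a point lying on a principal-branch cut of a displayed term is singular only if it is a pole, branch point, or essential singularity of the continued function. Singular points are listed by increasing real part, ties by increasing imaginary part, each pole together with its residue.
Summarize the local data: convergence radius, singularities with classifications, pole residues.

Radius of convergence at 0: 1/2.
At 1/2: a pole of order 2; residue 0.

Denominator factor (σ - 1/2)^2: pole of order 2 at 1/2, modulus 1/2.
The radius of convergence is the smallest modulus among the singular points: 1/2.
At the order-2 pole 1/2 set g(σ) = (σ - (1/2))^2*f(σ) = 40/21.
Order-2 pole: residue = g'(a); g'(1/2) = 0, so the residue is 0.


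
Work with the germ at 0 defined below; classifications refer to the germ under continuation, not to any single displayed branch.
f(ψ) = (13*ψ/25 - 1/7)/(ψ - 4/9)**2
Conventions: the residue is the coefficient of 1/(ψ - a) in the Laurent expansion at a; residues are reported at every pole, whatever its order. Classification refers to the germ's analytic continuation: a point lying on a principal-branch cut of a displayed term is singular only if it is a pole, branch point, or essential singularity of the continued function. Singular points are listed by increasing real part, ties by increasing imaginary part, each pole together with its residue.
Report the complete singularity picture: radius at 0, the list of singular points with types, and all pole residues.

Radius of convergence at 0: 4/9.
At 4/9: a pole of order 2; residue 13/25.

Denominator factor (ψ - 4/9)^2: pole of order 2 at 4/9, modulus 4/9.
The radius of convergence is the smallest modulus among the singular points: 4/9.
At the order-2 pole 4/9 set g(ψ) = (ψ - (4/9))^2*f(ψ) = 13*ψ/25 - 1/7.
Order-2 pole: residue = g'(a); g'(4/9) = 13/25, so the residue is 13/25.


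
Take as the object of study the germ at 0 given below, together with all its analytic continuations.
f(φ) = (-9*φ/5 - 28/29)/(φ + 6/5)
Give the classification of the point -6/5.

The denominator factor φ + 6/5 vanishes at -6/5 and appears to the power 1; the numerator there equals 866/725, nonzero, and no other factor vanishes.
Hence a pole whose order is the multiplicity, 1.

The point is a pole of order 1.


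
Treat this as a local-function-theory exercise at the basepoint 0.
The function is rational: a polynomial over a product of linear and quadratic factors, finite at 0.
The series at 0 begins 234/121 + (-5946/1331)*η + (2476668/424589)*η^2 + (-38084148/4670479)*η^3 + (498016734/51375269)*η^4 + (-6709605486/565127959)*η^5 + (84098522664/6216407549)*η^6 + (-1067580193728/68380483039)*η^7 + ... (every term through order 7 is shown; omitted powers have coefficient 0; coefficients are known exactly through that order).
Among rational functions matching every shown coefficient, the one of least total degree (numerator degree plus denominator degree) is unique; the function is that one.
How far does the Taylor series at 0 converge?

No rational of total degree below 5 reproduces all 8 coefficients; solving the [2/3] Pade equations on them gives f(η) = (24*η**2/29 + 8*η/3 - 26/11)/((η - 11/9)*(η + 1)**2), whose expansion matches every shown term.
Denominator factor (η + 1)^2: pole of order 2 at -1, modulus 1.
Denominator factor (η - 11/9): pole of order 1 at 11/9, modulus 11/9.
The radius of convergence is the smallest modulus among the singular points: 1.

The radius of convergence is 1.


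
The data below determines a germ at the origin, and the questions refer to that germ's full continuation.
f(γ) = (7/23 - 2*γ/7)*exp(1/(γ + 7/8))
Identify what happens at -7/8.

The point is an essential singularity.

The exponent 1/(γ - (-7/8)) has a pole at -7/8, so exp(1/(γ - (-7/8))) takes every nonzero value near it: an essential singularity (not a pole of any order).


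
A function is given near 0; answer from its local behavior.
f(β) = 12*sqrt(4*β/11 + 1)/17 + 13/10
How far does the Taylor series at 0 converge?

The radius of convergence is 11/4.

Branch term (12/17)*sqrt(1 - β/(-11/4)): its argument vanishes at β = -11/4, a square-root branch point, modulus 11/4.
The radius of convergence is the smallest modulus among the singular points: 11/4.


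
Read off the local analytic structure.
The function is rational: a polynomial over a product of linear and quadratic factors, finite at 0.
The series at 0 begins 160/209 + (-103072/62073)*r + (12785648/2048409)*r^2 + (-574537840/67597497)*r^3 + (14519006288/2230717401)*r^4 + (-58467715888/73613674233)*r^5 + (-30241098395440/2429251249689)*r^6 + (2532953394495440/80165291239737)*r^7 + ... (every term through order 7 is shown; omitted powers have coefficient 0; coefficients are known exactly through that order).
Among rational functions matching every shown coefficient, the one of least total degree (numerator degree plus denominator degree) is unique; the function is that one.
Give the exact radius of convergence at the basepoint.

The radius of convergence is (1/2)*sqrt(2).

No rational of total degree below 6 reproduces all 8 coefficients; solving the [2/4] Pade equations on them gives f(r) = (3*r**2 - 8*r/27 + 10/19)/((r**2 - r + 11/8)*(r**2 + 7*r/6 + 1/2)), whose expansion matches every shown term.
Denominator factor (r**2 + 7*r/6 + 1/2): discriminant -23/36, complex-conjugate roots (-7/12) + ((1/12)*sqrt(23))*i and (-7/12) - ((1/12)*sqrt(23))*i; poles of order 1, moduli (1/2)*sqrt(2) and (1/2)*sqrt(2).
Denominator factor (r**2 - r + 11/8): discriminant -9/2, complex-conjugate roots (1/2) + ((3/4)*sqrt(2))*i and (1/2) - ((3/4)*sqrt(2))*i; poles of order 1, moduli (1/4)*sqrt(22) and (1/4)*sqrt(22).
The radius of convergence is the smallest modulus among the singular points: (1/2)*sqrt(2).


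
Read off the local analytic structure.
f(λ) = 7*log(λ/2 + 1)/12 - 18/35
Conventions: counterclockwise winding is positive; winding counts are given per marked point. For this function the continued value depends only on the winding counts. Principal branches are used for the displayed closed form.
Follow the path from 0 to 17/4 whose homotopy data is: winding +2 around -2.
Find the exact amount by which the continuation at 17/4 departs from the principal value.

Continued minus principal equals (7/3)*pi*i.

The rational part is single-valued and drops out of the difference; each branch term changes only by its own monodromy.
(7/12)*log(1 - λ/(-2)): each positive loop around -2 adds 2*pi*i to the log, so winding +2 contributes (7/12)*(2)*2*pi*i = (7/3)*pi*i.
Summing the contributions at λ = 17/4 gives (7/3)*pi*i.


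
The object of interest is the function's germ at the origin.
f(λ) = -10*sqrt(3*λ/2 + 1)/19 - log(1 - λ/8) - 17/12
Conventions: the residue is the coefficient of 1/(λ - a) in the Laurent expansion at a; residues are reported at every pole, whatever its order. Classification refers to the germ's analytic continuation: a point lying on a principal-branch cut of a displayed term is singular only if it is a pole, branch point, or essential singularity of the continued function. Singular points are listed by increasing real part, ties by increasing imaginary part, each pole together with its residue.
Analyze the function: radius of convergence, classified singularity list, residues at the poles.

Radius of convergence at 0: 2/3.
At -2/3: an algebraic (square-root) branch point.
At 8: a logarithmic branch point.

Branch term (-1)*log(1 - λ/(8)): its argument vanishes at λ = 8, a logarithmic branch point, modulus 8.
Branch term (-10/19)*sqrt(1 - λ/(-2/3)): its argument vanishes at λ = -2/3, a square-root branch point, modulus 2/3.
The radius of convergence is the smallest modulus among the singular points: 2/3.
List the singular points by increasing real part (a conjugate pair: the negative imaginary part first).


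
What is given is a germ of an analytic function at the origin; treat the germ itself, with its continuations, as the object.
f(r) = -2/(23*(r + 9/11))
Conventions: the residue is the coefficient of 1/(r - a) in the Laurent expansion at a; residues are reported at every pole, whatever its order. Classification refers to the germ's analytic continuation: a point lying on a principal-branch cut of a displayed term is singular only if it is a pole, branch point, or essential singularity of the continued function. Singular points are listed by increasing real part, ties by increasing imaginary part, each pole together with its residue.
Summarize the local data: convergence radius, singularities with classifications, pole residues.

Denominator factor (r + 9/11): pole of order 1 at -9/11, modulus 9/11.
The radius of convergence is the smallest modulus among the singular points: 9/11.
At the order-1 pole -9/11 set g(r) = (r - (-9/11))*f(r) = -2/23.
Simple pole: residue = g(a) at a = -9/11, which is -2/23.

Radius of convergence at 0: 9/11.
At -9/11: a pole of order 1; residue -2/23.


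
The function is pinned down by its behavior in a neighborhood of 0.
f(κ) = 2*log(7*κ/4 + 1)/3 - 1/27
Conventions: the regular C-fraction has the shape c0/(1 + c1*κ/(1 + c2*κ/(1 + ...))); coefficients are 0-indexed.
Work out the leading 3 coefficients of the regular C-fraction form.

The regular C-fraction coefficients are [-1/27, 63/2, -245/8].

Taylor coefficients (expand at 0): a_0 = -1/27, a_1 = 7/6, a_2 = -49/48.
c0 = a_0 = -1/27. Peel one level at a time: if S = 1 + c*κ/S' with S'(0) = 1, then c is the κ-coefficient of S and S' = c*κ/(S - 1).
S_1 = c0/f = 1 + (63/2)*κ + (15435/16)*κ^2 + ...; c1 = 63/2.
S_2 = c1*κ/(S_1 - 1) = 1 + (-245/8)*κ + ...; c2 = -245/8.
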